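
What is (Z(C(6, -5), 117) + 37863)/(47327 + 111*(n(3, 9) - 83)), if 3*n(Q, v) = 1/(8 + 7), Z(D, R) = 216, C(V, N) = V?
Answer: 571185/571747 ≈ 0.99902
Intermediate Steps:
n(Q, v) = 1/45 (n(Q, v) = 1/(3*(8 + 7)) = (⅓)/15 = (⅓)*(1/15) = 1/45)
(Z(C(6, -5), 117) + 37863)/(47327 + 111*(n(3, 9) - 83)) = (216 + 37863)/(47327 + 111*(1/45 - 83)) = 38079/(47327 + 111*(-3734/45)) = 38079/(47327 - 138158/15) = 38079/(571747/15) = 38079*(15/571747) = 571185/571747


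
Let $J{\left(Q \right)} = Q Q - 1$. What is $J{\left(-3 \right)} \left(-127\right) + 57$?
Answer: $-959$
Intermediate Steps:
$J{\left(Q \right)} = -1 + Q^{2}$ ($J{\left(Q \right)} = Q^{2} - 1 = -1 + Q^{2}$)
$J{\left(-3 \right)} \left(-127\right) + 57 = \left(-1 + \left(-3\right)^{2}\right) \left(-127\right) + 57 = \left(-1 + 9\right) \left(-127\right) + 57 = 8 \left(-127\right) + 57 = -1016 + 57 = -959$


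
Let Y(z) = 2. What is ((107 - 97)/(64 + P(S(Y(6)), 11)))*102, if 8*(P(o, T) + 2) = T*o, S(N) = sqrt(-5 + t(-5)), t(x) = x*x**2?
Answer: 2023680/130873 - 44880*I*sqrt(130)/130873 ≈ 15.463 - 3.91*I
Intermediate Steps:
t(x) = x**3
S(N) = I*sqrt(130) (S(N) = sqrt(-5 + (-5)**3) = sqrt(-5 - 125) = sqrt(-130) = I*sqrt(130))
P(o, T) = -2 + T*o/8 (P(o, T) = -2 + (T*o)/8 = -2 + T*o/8)
((107 - 97)/(64 + P(S(Y(6)), 11)))*102 = ((107 - 97)/(64 + (-2 + (1/8)*11*(I*sqrt(130)))))*102 = (10/(64 + (-2 + 11*I*sqrt(130)/8)))*102 = (10/(62 + 11*I*sqrt(130)/8))*102 = 1020/(62 + 11*I*sqrt(130)/8)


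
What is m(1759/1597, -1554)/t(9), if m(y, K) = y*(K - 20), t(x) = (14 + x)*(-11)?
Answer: 2768666/404041 ≈ 6.8524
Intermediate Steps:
t(x) = -154 - 11*x
m(y, K) = y*(-20 + K)
m(1759/1597, -1554)/t(9) = ((1759/1597)*(-20 - 1554))/(-154 - 11*9) = ((1759*(1/1597))*(-1574))/(-154 - 99) = ((1759/1597)*(-1574))/(-253) = -2768666/1597*(-1/253) = 2768666/404041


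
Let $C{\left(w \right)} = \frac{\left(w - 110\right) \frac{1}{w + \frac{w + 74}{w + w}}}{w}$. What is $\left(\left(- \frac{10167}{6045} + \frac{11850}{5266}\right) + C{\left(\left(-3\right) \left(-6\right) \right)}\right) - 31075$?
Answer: $- \frac{6100062745573}{196303315} \approx -31075.0$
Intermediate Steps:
$C{\left(w \right)} = \frac{-110 + w}{w \left(w + \frac{74 + w}{2 w}\right)}$ ($C{\left(w \right)} = \frac{\left(-110 + w\right) \frac{1}{w + \frac{74 + w}{2 w}}}{w} = \frac{\frac{1}{w + \frac{74 + w}{2 w}} \left(-110 + w\right)}{w} = \frac{-110 + w}{w \left(w + \frac{74 + w}{2 w}\right)}$)
$\left(\left(- \frac{10167}{6045} + \frac{11850}{5266}\right) + C{\left(\left(-3\right) \left(-6\right) \right)}\right) - 31075 = \left(\left(- \frac{10167}{6045} + \frac{11850}{5266}\right) + \frac{2 \left(-110 - -18\right)}{74 - -18 + 2 \left(\left(-3\right) \left(-6\right)\right)^{2}}\right) - 31075 = \left(\left(\left(-10167\right) \frac{1}{6045} + 11850 \cdot \frac{1}{5266}\right) + \frac{2 \left(-110 + 18\right)}{74 + 18 + 2 \cdot 18^{2}}\right) - 31075 = \left(\left(- \frac{3389}{2015} + \frac{5925}{2633}\right) + 2 \frac{1}{74 + 18 + 2 \cdot 324} \left(-92\right)\right) - 31075 = \left(\frac{3015638}{5305495} + 2 \frac{1}{74 + 18 + 648} \left(-92\right)\right) - 31075 = \left(\frac{3015638}{5305495} + 2 \cdot \frac{1}{740} \left(-92\right)\right) - 31075 = \left(\frac{3015638}{5305495} - \frac{46}{185}\right) - 31075 = \frac{62768052}{196303315} - 31075 = - \frac{6100062745573}{196303315}$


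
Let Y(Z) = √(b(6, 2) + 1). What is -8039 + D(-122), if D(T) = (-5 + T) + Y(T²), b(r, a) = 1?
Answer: -8166 + √2 ≈ -8164.6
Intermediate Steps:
Y(Z) = √2 (Y(Z) = √(1 + 1) = √2)
D(T) = -5 + T + √2 (D(T) = (-5 + T) + √2 = -5 + T + √2)
-8039 + D(-122) = -8039 + (-5 - 122 + √2) = -8039 + (-127 + √2) = -8166 + √2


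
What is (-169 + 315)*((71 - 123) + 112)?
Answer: 8760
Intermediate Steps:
(-169 + 315)*((71 - 123) + 112) = 146*(-52 + 112) = 146*60 = 8760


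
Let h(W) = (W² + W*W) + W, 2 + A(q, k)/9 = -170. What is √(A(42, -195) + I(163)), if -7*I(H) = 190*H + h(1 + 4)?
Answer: I*√293027/7 ≈ 77.331*I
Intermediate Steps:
A(q, k) = -1548 (A(q, k) = -18 + 9*(-170) = -18 - 1530 = -1548)
h(W) = W + 2*W² (h(W) = (W² + W²) + W = 2*W² + W = W + 2*W²)
I(H) = -55/7 - 190*H/7 (I(H) = -(190*H + (1 + 4)*(1 + 2*(1 + 4)))/7 = -(190*H + 5*(1 + 2*5))/7 = -(190*H + 5*(1 + 10))/7 = -(190*H + 5*11)/7 = -(190*H + 55)/7 = -(55 + 190*H)/7 = -55/7 - 190*H/7)
√(A(42, -195) + I(163)) = √(-1548 + (-55/7 - 190/7*163)) = √(-1548 + (-55/7 - 30970/7)) = √(-1548 - 31025/7) = √(-41861/7) = I*√293027/7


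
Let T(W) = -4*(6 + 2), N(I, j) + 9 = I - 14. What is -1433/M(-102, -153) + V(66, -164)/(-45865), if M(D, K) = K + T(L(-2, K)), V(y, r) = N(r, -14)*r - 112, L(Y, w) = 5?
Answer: 12014337/1697005 ≈ 7.0797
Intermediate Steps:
N(I, j) = -23 + I (N(I, j) = -9 + (I - 14) = -9 + (-14 + I) = -23 + I)
V(y, r) = -112 + r*(-23 + r) (V(y, r) = (-23 + r)*r - 112 = r*(-23 + r) - 112 = -112 + r*(-23 + r))
T(W) = -32 (T(W) = -4*8 = -32)
M(D, K) = -32 + K (M(D, K) = K - 32 = -32 + K)
-1433/M(-102, -153) + V(66, -164)/(-45865) = -1433/(-32 - 153) + (-112 - 164*(-23 - 164))/(-45865) = -1433/(-185) + (-112 - 164*(-187))*(-1/45865) = -1433*(-1/185) + (-112 + 30668)*(-1/45865) = 1433/185 + 30556*(-1/45865) = 1433/185 - 30556/45865 = 12014337/1697005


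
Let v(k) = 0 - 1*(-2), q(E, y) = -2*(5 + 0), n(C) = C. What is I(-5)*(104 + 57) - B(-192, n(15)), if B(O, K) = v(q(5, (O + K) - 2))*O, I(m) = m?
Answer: -421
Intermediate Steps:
q(E, y) = -10 (q(E, y) = -2*5 = -10)
v(k) = 2 (v(k) = 0 + 2 = 2)
B(O, K) = 2*O
I(-5)*(104 + 57) - B(-192, n(15)) = -5*(104 + 57) - 2*(-192) = -5*161 - 1*(-384) = -805 + 384 = -421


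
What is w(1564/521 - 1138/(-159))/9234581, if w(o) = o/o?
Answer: 1/9234581 ≈ 1.0829e-7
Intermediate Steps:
w(o) = 1
w(1564/521 - 1138/(-159))/9234581 = 1/9234581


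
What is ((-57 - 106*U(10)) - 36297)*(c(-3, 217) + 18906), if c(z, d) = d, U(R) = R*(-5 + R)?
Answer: -796549442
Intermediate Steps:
((-57 - 106*U(10)) - 36297)*(c(-3, 217) + 18906) = ((-57 - 1060*(-5 + 10)) - 36297)*(217 + 18906) = ((-57 - 1060*5) - 36297)*19123 = ((-57 - 106*50) - 36297)*19123 = ((-57 - 5300) - 36297)*19123 = (-5357 - 36297)*19123 = -41654*19123 = -796549442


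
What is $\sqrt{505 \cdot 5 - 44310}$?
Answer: $i \sqrt{41785} \approx 204.41 i$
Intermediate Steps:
$\sqrt{505 \cdot 5 - 44310} = \sqrt{2525 - 44310} = \sqrt{-41785} = i \sqrt{41785}$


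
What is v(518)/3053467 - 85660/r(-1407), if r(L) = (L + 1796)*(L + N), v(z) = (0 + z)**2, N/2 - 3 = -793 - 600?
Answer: 698590819952/4973313001981 ≈ 0.14047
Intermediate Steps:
N = -2780 (N = 6 + 2*(-793 - 600) = 6 + 2*(-1393) = 6 - 2786 = -2780)
v(z) = z**2
r(L) = (-2780 + L)*(1796 + L) (r(L) = (L + 1796)*(L - 2780) = (1796 + L)*(-2780 + L) = (-2780 + L)*(1796 + L))
v(518)/3053467 - 85660/r(-1407) = 518**2/3053467 - 85660/(-4992880 + (-1407)**2 - 984*(-1407)) = 268324*(1/3053467) - 85660/(-4992880 + 1979649 + 1384488) = 268324/3053467 - 85660/(-1628743) = 268324/3053467 - 85660*(-1/1628743) = 268324/3053467 + 85660/1628743 = 698590819952/4973313001981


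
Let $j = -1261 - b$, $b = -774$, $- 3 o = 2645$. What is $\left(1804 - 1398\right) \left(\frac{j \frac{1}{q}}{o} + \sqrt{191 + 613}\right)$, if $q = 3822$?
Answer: $\frac{14123}{240695} + 812 \sqrt{201} \approx 11512.0$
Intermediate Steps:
$o = - \frac{2645}{3}$ ($o = \left(- \frac{1}{3}\right) 2645 = - \frac{2645}{3} \approx -881.67$)
$j = -487$ ($j = -1261 - -774 = -1261 + 774 = -487$)
$\left(1804 - 1398\right) \left(\frac{j \frac{1}{q}}{o} + \sqrt{191 + 613}\right) = \left(1804 - 1398\right) \left(\frac{\left(-487\right) \frac{1}{3822}}{- \frac{2645}{3}} + \sqrt{191 + 613}\right) = 406 \left(\left(-487\right) \frac{1}{3822} \left(- \frac{3}{2645}\right) + \sqrt{804}\right) = 406 \left(\left(- \frac{487}{3822}\right) \left(- \frac{3}{2645}\right) + 2 \sqrt{201}\right) = 406 \left(\frac{487}{3369730} + 2 \sqrt{201}\right) = \frac{14123}{240695} + 812 \sqrt{201}$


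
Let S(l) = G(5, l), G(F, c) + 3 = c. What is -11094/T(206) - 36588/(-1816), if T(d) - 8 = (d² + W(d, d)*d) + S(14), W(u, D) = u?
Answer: 257153767/12846838 ≈ 20.017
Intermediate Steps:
G(F, c) = -3 + c
S(l) = -3 + l
T(d) = 19 + 2*d² (T(d) = 8 + ((d² + d*d) + (-3 + 14)) = 8 + ((d² + d²) + 11) = 8 + (2*d² + 11) = 8 + (11 + 2*d²) = 19 + 2*d²)
-11094/T(206) - 36588/(-1816) = -11094/(19 + 2*206²) - 36588/(-1816) = -11094/(19 + 2*42436) - 36588*(-1/1816) = -11094/(19 + 84872) + 9147/454 = -11094/84891 + 9147/454 = -11094*1/84891 + 9147/454 = -3698/28297 + 9147/454 = 257153767/12846838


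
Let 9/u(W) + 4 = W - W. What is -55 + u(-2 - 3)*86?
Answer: -497/2 ≈ -248.50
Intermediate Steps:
u(W) = -9/4 (u(W) = 9/(-4 + (W - W)) = 9/(-4 + 0) = 9/(-4) = 9*(-¼) = -9/4)
-55 + u(-2 - 3)*86 = -55 - 9/4*86 = -55 - 387/2 = -497/2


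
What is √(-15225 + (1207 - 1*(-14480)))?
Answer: √462 ≈ 21.494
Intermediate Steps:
√(-15225 + (1207 - 1*(-14480))) = √(-15225 + (1207 + 14480)) = √(-15225 + 15687) = √462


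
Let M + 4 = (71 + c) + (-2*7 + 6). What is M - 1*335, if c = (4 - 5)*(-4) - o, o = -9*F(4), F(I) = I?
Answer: -236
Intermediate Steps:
o = -36 (o = -9*4 = -36)
c = 40 (c = (4 - 5)*(-4) - 1*(-36) = -1*(-4) + 36 = 4 + 36 = 40)
M = 99 (M = -4 + ((71 + 40) + (-2*7 + 6)) = -4 + (111 + (-14 + 6)) = -4 + (111 - 8) = -4 + 103 = 99)
M - 1*335 = 99 - 1*335 = 99 - 335 = -236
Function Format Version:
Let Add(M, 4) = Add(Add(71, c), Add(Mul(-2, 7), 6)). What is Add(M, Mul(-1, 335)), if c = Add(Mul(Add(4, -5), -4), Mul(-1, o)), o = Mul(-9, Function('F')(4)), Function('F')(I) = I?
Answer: -236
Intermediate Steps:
o = -36 (o = Mul(-9, 4) = -36)
c = 40 (c = Add(Mul(Add(4, -5), -4), Mul(-1, -36)) = Add(Mul(-1, -4), 36) = Add(4, 36) = 40)
M = 99 (M = Add(-4, Add(Add(71, 40), Add(Mul(-2, 7), 6))) = Add(-4, Add(111, Add(-14, 6))) = Add(-4, Add(111, -8)) = Add(-4, 103) = 99)
Add(M, Mul(-1, 335)) = Add(99, Mul(-1, 335)) = Add(99, -335) = -236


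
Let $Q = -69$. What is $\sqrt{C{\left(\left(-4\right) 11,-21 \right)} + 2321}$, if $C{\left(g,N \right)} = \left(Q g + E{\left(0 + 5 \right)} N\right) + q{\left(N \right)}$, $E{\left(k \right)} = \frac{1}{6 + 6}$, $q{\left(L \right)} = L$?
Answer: $\frac{\sqrt{21337}}{2} \approx 73.036$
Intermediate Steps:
$E{\left(k \right)} = \frac{1}{12}$
$C{\left(g,N \right)} = - 69 g + \frac{13 N}{12}$ ($C{\left(g,N \right)} = \left(- 69 g + \frac{N}{12}\right) + N = - 69 g + \frac{13 N}{12}$)
$\sqrt{C{\left(\left(-4\right) 11,-21 \right)} + 2321} = \sqrt{\left(- 69 \left(\left(-4\right) 11\right) + \frac{13}{12} \left(-21\right)\right) + 2321} = \sqrt{\left(\left(-69\right) \left(-44\right) - \frac{91}{4}\right) + 2321} = \sqrt{\left(3036 - \frac{91}{4}\right) + 2321} = \sqrt{\frac{12053}{4} + 2321} = \sqrt{\frac{21337}{4}} = \frac{\sqrt{21337}}{2}$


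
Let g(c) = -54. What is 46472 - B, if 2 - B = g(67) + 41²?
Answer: 48097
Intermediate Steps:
B = -1625 (B = 2 - (-54 + 41²) = 2 - (-54 + 1681) = 2 - 1*1627 = 2 - 1627 = -1625)
46472 - B = 46472 - 1*(-1625) = 46472 + 1625 = 48097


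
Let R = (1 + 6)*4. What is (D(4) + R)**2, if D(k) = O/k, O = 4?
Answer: 841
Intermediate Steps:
D(k) = 4/k
R = 28 (R = 7*4 = 28)
(D(4) + R)**2 = (4/4 + 28)**2 = (4*(1/4) + 28)**2 = (1 + 28)**2 = 29**2 = 841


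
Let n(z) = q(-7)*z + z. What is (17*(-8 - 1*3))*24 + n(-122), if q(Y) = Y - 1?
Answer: -3634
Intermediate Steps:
q(Y) = -1 + Y
n(z) = -7*z (n(z) = (-1 - 7)*z + z = -8*z + z = -7*z)
(17*(-8 - 1*3))*24 + n(-122) = (17*(-8 - 1*3))*24 - 7*(-122) = (17*(-8 - 3))*24 + 854 = (17*(-11))*24 + 854 = -187*24 + 854 = -4488 + 854 = -3634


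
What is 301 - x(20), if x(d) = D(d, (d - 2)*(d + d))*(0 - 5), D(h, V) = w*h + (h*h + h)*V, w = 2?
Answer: 1512501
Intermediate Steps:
D(h, V) = 2*h + V*(h + h²) (D(h, V) = 2*h + (h*h + h)*V = 2*h + (h² + h)*V = 2*h + (h + h²)*V = 2*h + V*(h + h²))
x(d) = -5*d*(2 + 2*d*(-2 + d) + 2*d²*(-2 + d)) (x(d) = (d*(2 + (d - 2)*(d + d) + ((d - 2)*(d + d))*d))*(0 - 5) = (d*(2 + (-2 + d)*(2*d) + ((-2 + d)*(2*d))*d))*(-5) = (d*(2 + 2*d*(-2 + d) + (2*d*(-2 + d))*d))*(-5) = (d*(2 + 2*d*(-2 + d) + 2*d²*(-2 + d)))*(-5) = -5*d*(2 + 2*d*(-2 + d) + 2*d²*(-2 + d)))
301 - x(20) = 301 - 10*20*(-1 + 20² - 1*20³ + 2*20) = 301 - 10*20*(-1 + 400 - 1*8000 + 40) = 301 - 10*20*(-1 + 400 - 8000 + 40) = 301 - 10*20*(-7561) = 301 - 1*(-1512200) = 301 + 1512200 = 1512501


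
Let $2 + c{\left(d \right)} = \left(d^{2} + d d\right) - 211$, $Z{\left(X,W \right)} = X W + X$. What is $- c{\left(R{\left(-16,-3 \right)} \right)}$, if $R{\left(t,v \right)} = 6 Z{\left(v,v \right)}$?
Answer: $-2379$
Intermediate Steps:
$Z{\left(X,W \right)} = X + W X$ ($Z{\left(X,W \right)} = W X + X = X + W X$)
$R{\left(t,v \right)} = 6 v \left(1 + v\right)$
$c{\left(d \right)} = -213 + 2 d^{2}$ ($c{\left(d \right)} = -2 - \left(211 - d^{2} - d d\right) = -2 + \left(\left(d^{2} + d^{2}\right) - 211\right) = -2 + \left(2 d^{2} - 211\right) = -2 + \left(-211 + 2 d^{2}\right) = -213 + 2 d^{2}$)
$- c{\left(R{\left(-16,-3 \right)} \right)} = - (-213 + 2 \left(6 \left(-3\right) \left(1 - 3\right)\right)^{2}) = - (-213 + 2 \left(6 \left(-3\right) \left(-2\right)\right)^{2}) = - (-213 + 2 \cdot 36^{2}) = - (-213 + 2 \cdot 1296) = - (-213 + 2592) = \left(-1\right) 2379 = -2379$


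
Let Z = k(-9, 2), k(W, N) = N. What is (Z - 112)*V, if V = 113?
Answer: -12430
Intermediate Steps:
Z = 2
(Z - 112)*V = (2 - 112)*113 = -110*113 = -12430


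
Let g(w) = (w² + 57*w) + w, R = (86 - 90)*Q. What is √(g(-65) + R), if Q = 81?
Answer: √131 ≈ 11.446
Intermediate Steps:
R = -324 (R = (86 - 90)*81 = -4*81 = -324)
g(w) = w² + 58*w
√(g(-65) + R) = √(-65*(58 - 65) - 324) = √(-65*(-7) - 324) = √(455 - 324) = √131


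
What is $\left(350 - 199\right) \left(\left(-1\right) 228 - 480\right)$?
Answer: $-106908$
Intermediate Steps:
$\left(350 - 199\right) \left(\left(-1\right) 228 - 480\right) = 151 \left(-228 - 480\right) = 151 \left(-708\right) = -106908$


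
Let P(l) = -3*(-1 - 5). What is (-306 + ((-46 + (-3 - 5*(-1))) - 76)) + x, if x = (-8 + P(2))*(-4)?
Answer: -466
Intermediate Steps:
P(l) = 18 (P(l) = -3*(-6) = 18)
x = -40 (x = (-8 + 18)*(-4) = 10*(-4) = -40)
(-306 + ((-46 + (-3 - 5*(-1))) - 76)) + x = (-306 + ((-46 + (-3 - 5*(-1))) - 76)) - 40 = (-306 + ((-46 + (-3 + 5)) - 76)) - 40 = (-306 + ((-46 + 2) - 76)) - 40 = (-306 + (-44 - 76)) - 40 = (-306 - 120) - 40 = -426 - 40 = -466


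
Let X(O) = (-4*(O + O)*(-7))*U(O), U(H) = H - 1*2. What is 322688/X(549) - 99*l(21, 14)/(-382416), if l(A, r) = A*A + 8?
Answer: 36288837449/267961568112 ≈ 0.13543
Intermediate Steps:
U(H) = -2 + H (U(H) = H - 2 = -2 + H)
l(A, r) = 8 + A**2 (l(A, r) = A**2 + 8 = 8 + A**2)
X(O) = 56*O*(-2 + O) (X(O) = (-4*(O + O)*(-7))*(-2 + O) = (-8*O*(-7))*(-2 + O) = (56*O)*(-2 + O) = 56*O*(-2 + O))
322688/X(549) - 99*l(21, 14)/(-382416) = 322688/((56*549*(-2 + 549))) - 99*(8 + 21**2)/(-382416) = 322688/((56*549*547)) - 99*(8 + 441)*(-1/382416) = 322688/16816968 - 99*449*(-1/382416) = 322688*(1/16816968) - 44451*(-1/382416) = 40336/2102121 + 14817/127472 = 36288837449/267961568112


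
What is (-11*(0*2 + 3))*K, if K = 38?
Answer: -1254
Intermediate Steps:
(-11*(0*2 + 3))*K = -11*(0*2 + 3)*38 = -11*(0 + 3)*38 = -11*3*38 = -33*38 = -1254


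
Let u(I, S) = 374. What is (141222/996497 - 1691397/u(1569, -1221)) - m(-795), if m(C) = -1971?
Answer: -950847469743/372689878 ≈ -2551.3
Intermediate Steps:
(141222/996497 - 1691397/u(1569, -1221)) - m(-795) = (141222/996497 - 1691397/374) - 1*(-1971) = (141222*(1/996497) - 1691397*1/374) + 1971 = (141222/996497 - 1691397/374) + 1971 = -1685419219281/372689878 + 1971 = -950847469743/372689878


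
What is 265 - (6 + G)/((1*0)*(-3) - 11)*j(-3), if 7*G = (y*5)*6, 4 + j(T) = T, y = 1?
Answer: 2843/11 ≈ 258.45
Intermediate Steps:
j(T) = -4 + T
G = 30/7 (G = ((1*5)*6)/7 = (5*6)/7 = (1/7)*30 = 30/7 ≈ 4.2857)
265 - (6 + G)/((1*0)*(-3) - 11)*j(-3) = 265 - (6 + 30/7)/((1*0)*(-3) - 11)*(-4 - 3) = 265 - 72/(7*(0*(-3) - 11))*(-7) = 265 - 72/(7*(0 - 11))*(-7) = 265 - (72/7)/(-11)*(-7) = 265 - (72/7)*(-1/11)*(-7) = 265 - (-72)*(-7)/77 = 265 - 1*72/11 = 265 - 72/11 = 2843/11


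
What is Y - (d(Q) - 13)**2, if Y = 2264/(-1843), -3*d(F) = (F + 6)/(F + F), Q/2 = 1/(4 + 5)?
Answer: -5197363/16587 ≈ -313.34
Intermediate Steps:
Q = 2/9 (Q = 2/(4 + 5) = 2/9 ≈ 0.22222)
d(F) = -(6 + F)/(6*F) (d(F) = -(F + 6)/(3*(F + F)) = -(6 + F)/(3*(2*F)) = -(6 + F)*1/(2*F)/3 = -(6 + F)/(6*F))
Y = -2264/1843 (Y = 2264*(-1/1843) = -2264/1843 ≈ -1.2284)
Y - (d(Q) - 13)**2 = -2264/1843 - ((-6 - 1*2/9)/(6*(2/9)) - 13)**2 = -2264/1843 - ((1/6)*(9/2)*(-6 - 2/9) - 13)**2 = -2264/1843 - ((1/6)*(9/2)*(-56/9) - 13)**2 = -2264/1843 - (-14/3 - 13)**2 = -2264/1843 - (-53/3)**2 = -2264/1843 - 1*2809/9 = -2264/1843 - 2809/9 = -5197363/16587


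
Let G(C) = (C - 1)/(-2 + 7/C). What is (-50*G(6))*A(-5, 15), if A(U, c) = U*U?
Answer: 7500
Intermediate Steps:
A(U, c) = U²
G(C) = (-1 + C)/(-2 + 7/C)
(-50*G(6))*A(-5, 15) = -300*(1 - 1*6)/(-7 + 2*6)*(-5)² = -300*(1 - 6)/(-7 + 12)*25 = -300*(-5)/5*25 = -50*(-6)*25 = 300*25 = 7500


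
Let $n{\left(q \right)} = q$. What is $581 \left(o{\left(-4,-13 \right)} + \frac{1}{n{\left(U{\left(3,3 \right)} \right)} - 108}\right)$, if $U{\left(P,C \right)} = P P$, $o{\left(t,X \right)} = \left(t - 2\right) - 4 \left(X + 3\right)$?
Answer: $\frac{1955065}{99} \approx 19748.0$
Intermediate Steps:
$o{\left(t,X \right)} = -14 + t - 4 X$ ($o{\left(t,X \right)} = \left(-2 + t\right) - 4 \left(3 + X\right) = \left(-2 + t\right) - \left(12 + 4 X\right) = -14 + t - 4 X$)
$U{\left(P,C \right)} = P^{2}$
$581 \left(o{\left(-4,-13 \right)} + \frac{1}{n{\left(U{\left(3,3 \right)} \right)} - 108}\right) = 581 \left(\left(-14 - 4 - -52\right) + \frac{1}{3^{2} - 108}\right) = 581 \left(\left(-14 - 4 + 52\right) + \frac{1}{9 - 108}\right) = 581 \left(34 + \frac{1}{-99}\right) = 581 \left(34 - \frac{1}{99}\right) = 581 \cdot \frac{3365}{99} = \frac{1955065}{99}$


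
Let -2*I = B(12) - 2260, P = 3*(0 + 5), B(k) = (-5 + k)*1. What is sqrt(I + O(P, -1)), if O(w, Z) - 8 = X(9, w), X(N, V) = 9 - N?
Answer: sqrt(4538)/2 ≈ 33.682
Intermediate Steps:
B(k) = -5 + k
P = 15 (P = 3*5 = 15)
O(w, Z) = 8 (O(w, Z) = 8 + (9 - 1*9) = 8 + (9 - 9) = 8 + 0 = 8)
I = 2253/2 (I = -((-5 + 12) - 2260)/2 = -(7 - 2260)/2 = -1/2*(-2253) = 2253/2 ≈ 1126.5)
sqrt(I + O(P, -1)) = sqrt(2253/2 + 8) = sqrt(2269/2) = sqrt(4538)/2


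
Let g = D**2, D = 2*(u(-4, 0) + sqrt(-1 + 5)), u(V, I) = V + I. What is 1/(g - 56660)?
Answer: -1/56644 ≈ -1.7654e-5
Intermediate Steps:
u(V, I) = I + V
D = -4 (D = 2*((0 - 4) + sqrt(-1 + 5)) = 2*(-4 + sqrt(4)) = 2*(-4 + 2) = 2*(-2) = -4)
g = 16 (g = (-4)**2 = 16)
1/(g - 56660) = 1/(16 - 56660) = 1/(-56644) = -1/56644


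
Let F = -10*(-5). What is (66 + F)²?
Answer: 13456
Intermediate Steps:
F = 50
(66 + F)² = (66 + 50)² = 116² = 13456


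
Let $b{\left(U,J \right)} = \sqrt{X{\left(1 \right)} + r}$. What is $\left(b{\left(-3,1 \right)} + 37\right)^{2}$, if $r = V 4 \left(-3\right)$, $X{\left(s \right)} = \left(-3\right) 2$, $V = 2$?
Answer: $\left(37 + i \sqrt{30}\right)^{2} \approx 1339.0 + 405.31 i$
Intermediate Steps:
$X{\left(s \right)} = -6$
$r = -24$ ($r = 2 \cdot 4 \left(-3\right) = 8 \left(-3\right) = -24$)
$b{\left(U,J \right)} = i \sqrt{30}$ ($b{\left(U,J \right)} = \sqrt{-6 - 24} = \sqrt{-30} = i \sqrt{30}$)
$\left(b{\left(-3,1 \right)} + 37\right)^{2} = \left(i \sqrt{30} + 37\right)^{2} = \left(37 + i \sqrt{30}\right)^{2}$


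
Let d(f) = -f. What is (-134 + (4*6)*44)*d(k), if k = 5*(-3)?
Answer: 13830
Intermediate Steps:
k = -15
(-134 + (4*6)*44)*d(k) = (-134 + (4*6)*44)*(-1*(-15)) = (-134 + 24*44)*15 = (-134 + 1056)*15 = 922*15 = 13830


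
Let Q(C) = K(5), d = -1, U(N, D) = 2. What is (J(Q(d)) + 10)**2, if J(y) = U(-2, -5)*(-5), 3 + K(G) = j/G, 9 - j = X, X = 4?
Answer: 0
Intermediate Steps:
j = 5 (j = 9 - 1*4 = 9 - 4 = 5)
K(G) = -3 + 5/G
Q(C) = -2 (Q(C) = -3 + 5/5 = -3 + 5*(1/5) = -3 + 1 = -2)
J(y) = -10 (J(y) = 2*(-5) = -10)
(J(Q(d)) + 10)**2 = (-10 + 10)**2 = 0**2 = 0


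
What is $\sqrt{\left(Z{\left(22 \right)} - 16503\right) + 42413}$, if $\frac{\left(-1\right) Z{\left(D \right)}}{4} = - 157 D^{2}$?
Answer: $\sqrt{329862} \approx 574.34$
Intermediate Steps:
$Z{\left(D \right)} = 628 D^{2}$ ($Z{\left(D \right)} = - 4 \left(- 157 D^{2}\right) = 628 D^{2}$)
$\sqrt{\left(Z{\left(22 \right)} - 16503\right) + 42413} = \sqrt{\left(628 \cdot 22^{2} - 16503\right) + 42413} = \sqrt{\left(628 \cdot 484 - 16503\right) + 42413} = \sqrt{\left(303952 - 16503\right) + 42413} = \sqrt{287449 + 42413} = \sqrt{329862}$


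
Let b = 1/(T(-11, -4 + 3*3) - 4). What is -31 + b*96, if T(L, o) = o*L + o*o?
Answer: -575/17 ≈ -33.824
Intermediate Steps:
T(L, o) = o² + L*o (T(L, o) = L*o + o² = o² + L*o)
b = -1/34 (b = 1/((-4 + 3*3)*(-11 + (-4 + 3*3)) - 4) = 1/((-4 + 9)*(-11 + (-4 + 9)) - 4) = 1/(5*(-11 + 5) - 4) = 1/(5*(-6) - 4) = 1/(-30 - 4) = 1/(-34) = -1/34 ≈ -0.029412)
-31 + b*96 = -31 - 1/34*96 = -31 - 48/17 = -575/17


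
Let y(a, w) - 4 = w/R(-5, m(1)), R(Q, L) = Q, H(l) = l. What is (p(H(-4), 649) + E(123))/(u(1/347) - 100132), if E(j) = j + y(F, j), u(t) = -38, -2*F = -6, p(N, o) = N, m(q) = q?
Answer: -82/83475 ≈ -0.00098233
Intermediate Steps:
F = 3 (F = -½*(-6) = 3)
y(a, w) = 4 - w/5 (y(a, w) = 4 + w/(-5) = 4 + w*(-⅕) = 4 - w/5)
E(j) = 4 + 4*j/5 (E(j) = j + (4 - j/5) = 4 + 4*j/5)
(p(H(-4), 649) + E(123))/(u(1/347) - 100132) = (-4 + (4 + (⅘)*123))/(-38 - 100132) = (-4 + (4 + 492/5))/(-100170) = (-4 + 512/5)*(-1/100170) = (492/5)*(-1/100170) = -82/83475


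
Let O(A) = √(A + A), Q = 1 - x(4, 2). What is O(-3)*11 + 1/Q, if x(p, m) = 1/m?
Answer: 2 + 11*I*√6 ≈ 2.0 + 26.944*I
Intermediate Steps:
x(p, m) = 1/m
Q = ½ (Q = 1 - 1/2 = 1 - 1*½ = 1 - ½ = ½ ≈ 0.50000)
O(A) = √2*√A (O(A) = √(2*A) = √2*√A)
O(-3)*11 + 1/Q = (√2*√(-3))*11 + 1/(½) = (√2*(I*√3))*11 + 2 = (I*√6)*11 + 2 = 11*I*√6 + 2 = 2 + 11*I*√6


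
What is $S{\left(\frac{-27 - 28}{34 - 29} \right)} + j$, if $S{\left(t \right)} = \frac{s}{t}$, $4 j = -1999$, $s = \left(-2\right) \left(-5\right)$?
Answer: $- \frac{22029}{44} \approx -500.66$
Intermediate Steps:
$s = 10$
$j = - \frac{1999}{4}$ ($j = \frac{1}{4} \left(-1999\right) = - \frac{1999}{4} \approx -499.75$)
$S{\left(t \right)} = \frac{10}{t}$
$S{\left(\frac{-27 - 28}{34 - 29} \right)} + j = \frac{10}{\left(-27 - 28\right) \frac{1}{34 - 29}} - \frac{1999}{4} = \frac{10}{\left(-55\right) \frac{1}{5}} - \frac{1999}{4} = \frac{10}{-11} - \frac{1999}{4} = 10 \left(- \frac{1}{11}\right) - \frac{1999}{4} = - \frac{10}{11} - \frac{1999}{4} = - \frac{22029}{44}$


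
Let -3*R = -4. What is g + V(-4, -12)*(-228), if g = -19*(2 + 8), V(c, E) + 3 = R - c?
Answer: -722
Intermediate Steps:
R = 4/3 (R = -1/3*(-4) = 4/3 ≈ 1.3333)
V(c, E) = -5/3 - c (V(c, E) = -3 + (4/3 - c) = -5/3 - c)
g = -190 (g = -19*10 = -190)
g + V(-4, -12)*(-228) = -190 + (-5/3 - 1*(-4))*(-228) = -190 + (-5/3 + 4)*(-228) = -190 + (7/3)*(-228) = -190 - 532 = -722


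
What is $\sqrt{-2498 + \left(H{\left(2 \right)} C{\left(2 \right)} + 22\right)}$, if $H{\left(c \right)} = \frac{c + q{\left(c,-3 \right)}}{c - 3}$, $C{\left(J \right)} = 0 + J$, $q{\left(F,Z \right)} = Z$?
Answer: $i \sqrt{2474} \approx 49.739 i$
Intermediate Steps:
$C{\left(J \right)} = J$
$H{\left(c \right)} = 1$ ($H{\left(c \right)} = \frac{c - 3}{c - 3} = \frac{-3 + c}{-3 + c} = 1$)
$\sqrt{-2498 + \left(H{\left(2 \right)} C{\left(2 \right)} + 22\right)} = \sqrt{-2498 + \left(1 \cdot 2 + 22\right)} = \sqrt{-2498 + \left(2 + 22\right)} = \sqrt{-2498 + 24} = \sqrt{-2474} = i \sqrt{2474}$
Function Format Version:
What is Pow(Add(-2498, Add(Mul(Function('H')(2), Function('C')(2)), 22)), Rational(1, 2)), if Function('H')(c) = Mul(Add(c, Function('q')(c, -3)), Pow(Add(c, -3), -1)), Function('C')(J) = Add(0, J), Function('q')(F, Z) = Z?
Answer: Mul(I, Pow(2474, Rational(1, 2))) ≈ Mul(49.739, I)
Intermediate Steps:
Function('C')(J) = J
Function('H')(c) = 1 (Function('H')(c) = Mul(Add(c, -3), Pow(Add(c, -3), -1)) = Mul(Add(-3, c), Pow(Add(-3, c), -1)) = 1)
Pow(Add(-2498, Add(Mul(Function('H')(2), Function('C')(2)), 22)), Rational(1, 2)) = Pow(Add(-2498, Add(Mul(1, 2), 22)), Rational(1, 2)) = Pow(Add(-2498, Add(2, 22)), Rational(1, 2)) = Pow(Add(-2498, 24), Rational(1, 2)) = Pow(-2474, Rational(1, 2)) = Mul(I, Pow(2474, Rational(1, 2)))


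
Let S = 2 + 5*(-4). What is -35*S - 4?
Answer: 626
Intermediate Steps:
S = -18 (S = 2 - 20 = -18)
-35*S - 4 = -35*(-18) - 4 = 630 - 4 = 626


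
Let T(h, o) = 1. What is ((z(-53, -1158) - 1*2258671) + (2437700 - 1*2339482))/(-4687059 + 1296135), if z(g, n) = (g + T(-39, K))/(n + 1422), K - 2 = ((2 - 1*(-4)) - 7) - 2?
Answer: 142589911/223800984 ≈ 0.63713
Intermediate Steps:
K = -1 (K = 2 + (((2 - 1*(-4)) - 7) - 2) = 2 + (((2 + 4) - 7) - 2) = 2 + ((6 - 7) - 2) = 2 + (-1 - 2) = 2 - 3 = -1)
z(g, n) = (1 + g)/(1422 + n) (z(g, n) = (g + 1)/(n + 1422) = (1 + g)/(1422 + n))
((z(-53, -1158) - 1*2258671) + (2437700 - 1*2339482))/(-4687059 + 1296135) = (((1 - 53)/(1422 - 1158) - 1*2258671) + (2437700 - 1*2339482))/(-4687059 + 1296135) = ((-52/264 - 2258671) + (2437700 - 2339482))/(-3390924) = (((1/264)*(-52) - 2258671) + 98218)*(-1/3390924) = ((-13/66 - 2258671) + 98218)*(-1/3390924) = (-149072299/66 + 98218)*(-1/3390924) = -142589911/66*(-1/3390924) = 142589911/223800984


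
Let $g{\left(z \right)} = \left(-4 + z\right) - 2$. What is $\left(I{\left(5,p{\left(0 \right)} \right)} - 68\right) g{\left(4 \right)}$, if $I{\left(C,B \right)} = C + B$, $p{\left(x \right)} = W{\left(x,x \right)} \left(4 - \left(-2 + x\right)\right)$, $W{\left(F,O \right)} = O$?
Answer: $126$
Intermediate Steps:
$g{\left(z \right)} = -6 + z$
$p{\left(x \right)} = x \left(6 - x\right)$ ($p{\left(x \right)} = x \left(4 - \left(-2 + x\right)\right) = x \left(6 - x\right)$)
$I{\left(C,B \right)} = B + C$
$\left(I{\left(5,p{\left(0 \right)} \right)} - 68\right) g{\left(4 \right)} = \left(\left(0 \left(6 - 0\right) + 5\right) - 68\right) \left(-6 + 4\right) = \left(\left(0 \left(6 + 0\right) + 5\right) - 68\right) \left(-2\right) = \left(\left(0 \cdot 6 + 5\right) - 68\right) \left(-2\right) = \left(\left(0 + 5\right) - 68\right) \left(-2\right) = \left(5 - 68\right) \left(-2\right) = \left(-63\right) \left(-2\right) = 126$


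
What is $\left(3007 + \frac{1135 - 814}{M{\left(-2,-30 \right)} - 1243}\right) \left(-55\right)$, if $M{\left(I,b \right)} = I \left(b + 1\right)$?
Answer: $- \frac{13064238}{79} \approx -1.6537 \cdot 10^{5}$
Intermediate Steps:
$M{\left(I,b \right)} = I \left(1 + b\right)$
$\left(3007 + \frac{1135 - 814}{M{\left(-2,-30 \right)} - 1243}\right) \left(-55\right) = \left(3007 + \frac{1135 - 814}{- 2 \left(1 - 30\right) - 1243}\right) \left(-55\right) = \left(3007 + \frac{321}{\left(-2\right) \left(-29\right) - 1243}\right) \left(-55\right) = \left(3007 + \frac{321}{58 - 1243}\right) \left(-55\right) = \left(3007 + \frac{321}{-1185}\right) \left(-55\right) = \left(3007 + 321 \left(- \frac{1}{1185}\right)\right) \left(-55\right) = \left(3007 - \frac{107}{395}\right) \left(-55\right) = \frac{1187658}{395} \left(-55\right) = - \frac{13064238}{79}$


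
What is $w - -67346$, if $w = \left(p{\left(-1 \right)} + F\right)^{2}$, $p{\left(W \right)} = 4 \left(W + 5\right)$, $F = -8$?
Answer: $67410$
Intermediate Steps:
$p{\left(W \right)} = 20 + 4 W$ ($p{\left(W \right)} = 4 \left(5 + W\right) = 20 + 4 W$)
$w = 64$ ($w = \left(\left(20 + 4 \left(-1\right)\right) - 8\right)^{2} = \left(\left(20 - 4\right) - 8\right)^{2} = \left(16 - 8\right)^{2} = 8^{2} = 64$)
$w - -67346 = 64 - -67346 = 64 + 67346 = 67410$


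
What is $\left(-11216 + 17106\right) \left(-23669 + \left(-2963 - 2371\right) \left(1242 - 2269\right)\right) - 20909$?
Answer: $32126094701$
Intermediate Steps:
$\left(-11216 + 17106\right) \left(-23669 + \left(-2963 - 2371\right) \left(1242 - 2269\right)\right) - 20909 = 5890 \left(-23669 - -5478018\right) - 20909 = 5890 \left(-23669 + 5478018\right) - 20909 = 5890 \cdot 5454349 - 20909 = 32126115610 - 20909 = 32126094701$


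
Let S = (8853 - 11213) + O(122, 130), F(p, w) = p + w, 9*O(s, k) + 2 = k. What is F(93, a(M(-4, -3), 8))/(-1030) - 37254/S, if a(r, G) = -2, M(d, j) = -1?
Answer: 12265121/776620 ≈ 15.793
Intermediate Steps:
O(s, k) = -2/9 + k/9
S = -21112/9 (S = (8853 - 11213) + (-2/9 + (⅑)*130) = -2360 + (-2/9 + 130/9) = -2360 + 128/9 = -21112/9 ≈ -2345.8)
F(93, a(M(-4, -3), 8))/(-1030) - 37254/S = (93 - 2)/(-1030) - 37254/(-21112/9) = 91*(-1/1030) - 37254*(-9/21112) = -91/1030 + 23949/1508 = 12265121/776620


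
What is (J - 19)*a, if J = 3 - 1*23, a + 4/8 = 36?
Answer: -2769/2 ≈ -1384.5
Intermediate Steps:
a = 71/2 (a = -½ + 36 = 71/2 ≈ 35.500)
J = -20 (J = 3 - 23 = -20)
(J - 19)*a = (-20 - 19)*(71/2) = -39*71/2 = -2769/2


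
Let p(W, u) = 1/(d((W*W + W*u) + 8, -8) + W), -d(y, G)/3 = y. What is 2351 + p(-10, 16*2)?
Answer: 1471727/626 ≈ 2351.0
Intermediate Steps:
d(y, G) = -3*y
p(W, u) = 1/(-24 + W - 3*W**2 - 3*W*u) (p(W, u) = 1/(-3*((W*W + W*u) + 8) + W) = 1/(-3*((W**2 + W*u) + 8) + W) = 1/(-3*(8 + W**2 + W*u) + W) = 1/((-24 - 3*W**2 - 3*W*u) + W) = 1/(-24 + W - 3*W**2 - 3*W*u))
2351 + p(-10, 16*2) = 2351 + 1/(-24 - 10 - 3*(-10)**2 - 3*(-10)*16*2) = 2351 + 1/(-24 - 10 - 3*100 - 3*(-10)*32) = 2351 + 1/(-24 - 10 - 300 + 960) = 2351 + 1/626 = 1471727/626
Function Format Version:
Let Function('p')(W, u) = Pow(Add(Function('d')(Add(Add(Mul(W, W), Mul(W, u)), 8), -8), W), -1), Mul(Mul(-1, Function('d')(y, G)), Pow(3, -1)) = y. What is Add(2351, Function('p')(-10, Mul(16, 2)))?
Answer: Rational(1471727, 626) ≈ 2351.0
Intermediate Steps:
Function('d')(y, G) = Mul(-3, y)
Function('p')(W, u) = Pow(Add(-24, W, Mul(-3, Pow(W, 2)), Mul(-3, W, u)), -1) (Function('p')(W, u) = Pow(Add(Mul(-3, Add(Add(Mul(W, W), Mul(W, u)), 8)), W), -1) = Pow(Add(Mul(-3, Add(Add(Pow(W, 2), Mul(W, u)), 8)), W), -1) = Pow(Add(Mul(-3, Add(8, Pow(W, 2), Mul(W, u))), W), -1) = Pow(Add(Add(-24, Mul(-3, Pow(W, 2)), Mul(-3, W, u)), W), -1) = Pow(Add(-24, W, Mul(-3, Pow(W, 2)), Mul(-3, W, u)), -1))
Add(2351, Function('p')(-10, Mul(16, 2))) = Add(2351, Pow(Add(-24, -10, Mul(-3, Pow(-10, 2)), Mul(-3, -10, Mul(16, 2))), -1)) = Add(2351, Pow(Add(-24, -10, Mul(-3, 100), Mul(-3, -10, 32)), -1)) = Add(2351, Pow(Add(-24, -10, -300, 960), -1)) = Add(2351, Pow(626, -1)) = Add(2351, Rational(1, 626)) = Rational(1471727, 626)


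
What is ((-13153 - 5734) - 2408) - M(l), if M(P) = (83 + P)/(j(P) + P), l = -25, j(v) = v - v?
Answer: -532317/25 ≈ -21293.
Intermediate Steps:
j(v) = 0
M(P) = (83 + P)/P (M(P) = (83 + P)/(0 + P) = (83 + P)/P)
((-13153 - 5734) - 2408) - M(l) = ((-13153 - 5734) - 2408) - (83 - 25)/(-25) = (-18887 - 2408) - (-1)*58/25 = -21295 - 1*(-58/25) = -21295 + 58/25 = -532317/25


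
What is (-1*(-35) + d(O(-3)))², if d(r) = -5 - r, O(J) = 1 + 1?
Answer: 784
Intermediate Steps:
O(J) = 2
(-1*(-35) + d(O(-3)))² = (-1*(-35) + (-5 - 1*2))² = (35 + (-5 - 2))² = (35 - 7)² = 28² = 784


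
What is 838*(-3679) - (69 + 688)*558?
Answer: -3505408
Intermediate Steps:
838*(-3679) - (69 + 688)*558 = -3083002 - 757*558 = -3083002 - 1*422406 = -3083002 - 422406 = -3505408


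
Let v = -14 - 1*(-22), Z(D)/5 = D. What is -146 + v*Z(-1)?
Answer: -186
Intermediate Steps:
Z(D) = 5*D
v = 8 (v = -14 + 22 = 8)
-146 + v*Z(-1) = -146 + 8*(5*(-1)) = -146 + 8*(-5) = -146 - 40 = -186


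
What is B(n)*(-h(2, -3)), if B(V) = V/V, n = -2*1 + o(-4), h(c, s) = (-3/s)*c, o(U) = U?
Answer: -2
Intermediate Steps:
h(c, s) = -3*c/s
n = -6 (n = -2*1 - 4 = -2 - 4 = -6)
B(V) = 1
B(n)*(-h(2, -3)) = 1*(-(-3)*2/(-3)) = 1*(-(-3)*2*(-1)/3) = 1*(-1*2) = 1*(-2) = -2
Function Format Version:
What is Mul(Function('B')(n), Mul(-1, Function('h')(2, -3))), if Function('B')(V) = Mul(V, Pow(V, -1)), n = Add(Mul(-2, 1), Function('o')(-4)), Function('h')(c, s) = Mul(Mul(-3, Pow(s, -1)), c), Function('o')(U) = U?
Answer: -2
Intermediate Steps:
Function('h')(c, s) = Mul(-3, c, Pow(s, -1))
n = -6 (n = Add(Mul(-2, 1), -4) = Add(-2, -4) = -6)
Function('B')(V) = 1
Mul(Function('B')(n), Mul(-1, Function('h')(2, -3))) = Mul(1, Mul(-1, Mul(-3, 2, Pow(-3, -1)))) = Mul(1, Mul(-1, Mul(-3, 2, Rational(-1, 3)))) = Mul(1, Mul(-1, 2)) = Mul(1, -2) = -2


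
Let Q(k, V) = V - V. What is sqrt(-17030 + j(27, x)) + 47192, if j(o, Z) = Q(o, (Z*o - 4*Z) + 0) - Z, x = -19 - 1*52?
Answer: 47192 + I*sqrt(16959) ≈ 47192.0 + 130.23*I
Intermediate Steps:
Q(k, V) = 0
x = -71 (x = -19 - 52 = -71)
j(o, Z) = -Z (j(o, Z) = 0 - Z = -Z)
sqrt(-17030 + j(27, x)) + 47192 = sqrt(-17030 - 1*(-71)) + 47192 = sqrt(-17030 + 71) + 47192 = sqrt(-16959) + 47192 = I*sqrt(16959) + 47192 = 47192 + I*sqrt(16959)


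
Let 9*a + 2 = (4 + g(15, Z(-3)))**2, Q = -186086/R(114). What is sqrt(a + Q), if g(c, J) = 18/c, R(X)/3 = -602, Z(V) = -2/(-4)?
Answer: sqrt(2157161951)/4515 ≈ 10.287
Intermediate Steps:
Z(V) = 1/2 (Z(V) = -2*(-1/4) = 1/2)
R(X) = -1806 (R(X) = 3*(-602) = -1806)
Q = 93043/903 (Q = -186086/(-1806) = -186086*(-1/1806) = 93043/903 ≈ 103.04)
a = 626/225 (a = -2/9 + (4 + 18/15)**2/9 = -2/9 + (4 + 18*(1/15))**2/9 = -2/9 + (4 + 6/5)**2/9 = -2/9 + (26/5)**2/9 = -2/9 + (1/9)*(676/25) = -2/9 + 676/225 = 626/225 ≈ 2.7822)
sqrt(a + Q) = sqrt(626/225 + 93043/903) = sqrt(7166651/67725) = sqrt(2157161951)/4515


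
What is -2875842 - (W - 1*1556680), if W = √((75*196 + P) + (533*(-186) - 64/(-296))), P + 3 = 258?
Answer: -1319162 - I*√115246231/37 ≈ -1.3192e+6 - 290.14*I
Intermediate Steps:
P = 255 (P = -3 + 258 = 255)
W = I*√115246231/37 (W = √((75*196 + 255) + (533*(-186) - 64/(-296))) = √((14700 + 255) + (-99138 - 64*(-1/296))) = √(14955 + (-99138 + 8/37)) = √(14955 - 3668098/37) = √(-3114763/37) = I*√115246231/37 ≈ 290.14*I)
-2875842 - (W - 1*1556680) = -2875842 - (I*√115246231/37 - 1*1556680) = -2875842 - (I*√115246231/37 - 1556680) = -2875842 - (-1556680 + I*√115246231/37) = -2875842 + (1556680 - I*√115246231/37) = -1319162 - I*√115246231/37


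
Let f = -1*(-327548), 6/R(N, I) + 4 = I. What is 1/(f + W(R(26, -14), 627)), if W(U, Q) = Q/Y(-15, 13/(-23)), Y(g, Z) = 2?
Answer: 2/655723 ≈ 3.0501e-6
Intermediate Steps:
R(N, I) = 6/(-4 + I)
f = 327548
W(U, Q) = Q/2
1/(f + W(R(26, -14), 627)) = 1/(327548 + (1/2)*627) = 1/(327548 + 627/2) = 1/(655723/2) = 2/655723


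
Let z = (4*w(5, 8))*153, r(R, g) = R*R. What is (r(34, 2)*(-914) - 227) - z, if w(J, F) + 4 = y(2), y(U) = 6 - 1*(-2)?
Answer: -1059259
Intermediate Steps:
r(R, g) = R²
y(U) = 8 (y(U) = 6 + 2 = 8)
w(J, F) = 4 (w(J, F) = -4 + 8 = 4)
z = 2448 (z = (4*4)*153 = 16*153 = 2448)
(r(34, 2)*(-914) - 227) - z = (34²*(-914) - 227) - 1*2448 = (1156*(-914) - 227) - 2448 = (-1056584 - 227) - 2448 = -1056811 - 2448 = -1059259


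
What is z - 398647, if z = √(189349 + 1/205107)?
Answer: -398647 + 4*√497856289605738/205107 ≈ -3.9821e+5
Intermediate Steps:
z = 4*√497856289605738/205107 (z = √(189349 + 1/205107) = √(38836805344/205107) = 4*√497856289605738/205107 ≈ 435.14)
z - 398647 = 4*√497856289605738/205107 - 398647 = -398647 + 4*√497856289605738/205107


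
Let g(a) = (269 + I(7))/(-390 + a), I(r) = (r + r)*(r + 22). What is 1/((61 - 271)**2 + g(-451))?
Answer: 841/37087425 ≈ 2.2676e-5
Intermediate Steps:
I(r) = 2*r*(22 + r) (I(r) = (2*r)*(22 + r) = 2*r*(22 + r))
g(a) = 675/(-390 + a) (g(a) = (269 + 2*7*(22 + 7))/(-390 + a) = (269 + 2*7*29)/(-390 + a) = (269 + 406)/(-390 + a) = 675/(-390 + a))
1/((61 - 271)**2 + g(-451)) = 1/((61 - 271)**2 + 675/(-390 - 451)) = 1/((-210)**2 + 675/(-841)) = 1/(44100 + 675*(-1/841)) = 1/(44100 - 675/841) = 1/(37087425/841) = 841/37087425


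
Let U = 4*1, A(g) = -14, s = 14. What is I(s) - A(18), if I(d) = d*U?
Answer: 70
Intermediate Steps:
U = 4
I(d) = 4*d (I(d) = d*4 = 4*d)
I(s) - A(18) = 4*14 - 1*(-14) = 56 + 14 = 70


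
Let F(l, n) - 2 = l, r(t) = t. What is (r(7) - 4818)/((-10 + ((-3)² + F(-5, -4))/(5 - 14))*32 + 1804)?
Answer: -14433/4388 ≈ -3.2892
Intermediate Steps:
F(l, n) = 2 + l
(r(7) - 4818)/((-10 + ((-3)² + F(-5, -4))/(5 - 14))*32 + 1804) = (7 - 4818)/((-10 + ((-3)² + (2 - 5))/(5 - 14))*32 + 1804) = -4811/((-10 + (9 - 3)/(-9))*32 + 1804) = -4811/((-10 + 6*(-⅑))*32 + 1804) = -4811/((-10 - ⅔)*32 + 1804) = -4811/(-32/3*32 + 1804) = -4811/(-1024/3 + 1804) = -4811/4388/3 = -4811*3/4388 = -14433/4388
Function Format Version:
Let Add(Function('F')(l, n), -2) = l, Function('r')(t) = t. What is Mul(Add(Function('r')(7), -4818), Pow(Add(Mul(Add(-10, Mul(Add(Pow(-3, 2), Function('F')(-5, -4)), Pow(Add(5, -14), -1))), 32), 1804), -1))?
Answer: Rational(-14433, 4388) ≈ -3.2892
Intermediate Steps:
Function('F')(l, n) = Add(2, l)
Mul(Add(Function('r')(7), -4818), Pow(Add(Mul(Add(-10, Mul(Add(Pow(-3, 2), Function('F')(-5, -4)), Pow(Add(5, -14), -1))), 32), 1804), -1)) = Mul(Add(7, -4818), Pow(Add(Mul(Add(-10, Mul(Add(Pow(-3, 2), Add(2, -5)), Pow(Add(5, -14), -1))), 32), 1804), -1)) = Mul(-4811, Pow(Add(Mul(Add(-10, Mul(Add(9, -3), Pow(-9, -1))), 32), 1804), -1)) = Mul(-4811, Pow(Add(Mul(Add(-10, Mul(6, Rational(-1, 9))), 32), 1804), -1)) = Mul(-4811, Pow(Add(Mul(Add(-10, Rational(-2, 3)), 32), 1804), -1)) = Mul(-4811, Pow(Add(Mul(Rational(-32, 3), 32), 1804), -1)) = Mul(-4811, Pow(Add(Rational(-1024, 3), 1804), -1)) = Mul(-4811, Pow(Rational(4388, 3), -1)) = Mul(-4811, Rational(3, 4388)) = Rational(-14433, 4388)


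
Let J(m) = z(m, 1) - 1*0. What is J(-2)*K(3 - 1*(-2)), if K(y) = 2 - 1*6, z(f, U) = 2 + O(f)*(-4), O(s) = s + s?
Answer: -72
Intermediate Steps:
O(s) = 2*s
z(f, U) = 2 - 8*f (z(f, U) = 2 + (2*f)*(-4) = 2 - 8*f)
K(y) = -4 (K(y) = 2 - 6 = -4)
J(m) = 2 - 8*m (J(m) = (2 - 8*m) - 1*0 = (2 - 8*m) + 0 = 2 - 8*m)
J(-2)*K(3 - 1*(-2)) = (2 - 8*(-2))*(-4) = (2 + 16)*(-4) = 18*(-4) = -72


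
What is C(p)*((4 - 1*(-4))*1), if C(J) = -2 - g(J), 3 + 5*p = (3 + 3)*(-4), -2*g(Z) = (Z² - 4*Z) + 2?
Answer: 4876/25 ≈ 195.04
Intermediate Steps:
g(Z) = -1 + 2*Z - Z²/2 (g(Z) = -((Z² - 4*Z) + 2)/2 = -(2 + Z² - 4*Z)/2 = -1 + 2*Z - Z²/2)
p = -27/5 (p = -⅗ + ((3 + 3)*(-4))/5 = -⅗ + (6*(-4))/5 = -⅗ + (⅕)*(-24) = -⅗ - 24/5 = -27/5 ≈ -5.4000)
C(J) = -1 + J²/2 - 2*J (C(J) = -2 - (-1 + 2*J - J²/2) = -2 + (1 + J²/2 - 2*J) = -1 + J²/2 - 2*J)
C(p)*((4 - 1*(-4))*1) = (-1 + (-27/5)²/2 - 2*(-27/5))*((4 - 1*(-4))*1) = (-1 + (½)*(729/25) + 54/5)*((4 + 4)*1) = (-1 + 729/50 + 54/5)*(8*1) = (1219/50)*8 = 4876/25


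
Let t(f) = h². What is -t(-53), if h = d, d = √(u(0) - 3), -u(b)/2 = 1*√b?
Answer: 3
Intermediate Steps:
u(b) = -2*√b
d = I*√3 (d = √(-2*√0 - 3) = √(-2*0 - 3) = √(0 - 3) = √(-3) = I*√3 ≈ 1.732*I)
h = I*√3 ≈ 1.732*I
t(f) = -3 (t(f) = (I*√3)² = -3)
-t(-53) = -1*(-3) = 3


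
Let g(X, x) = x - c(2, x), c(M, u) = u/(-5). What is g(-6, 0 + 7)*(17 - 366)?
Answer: -14658/5 ≈ -2931.6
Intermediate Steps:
c(M, u) = -u/5 (c(M, u) = u*(-⅕) = -u/5)
g(X, x) = 6*x/5 (g(X, x) = x - (-1)*x/5 = x + x/5 = 6*x/5)
g(-6, 0 + 7)*(17 - 366) = (6*(0 + 7)/5)*(17 - 366) = ((6/5)*7)*(-349) = (42/5)*(-349) = -14658/5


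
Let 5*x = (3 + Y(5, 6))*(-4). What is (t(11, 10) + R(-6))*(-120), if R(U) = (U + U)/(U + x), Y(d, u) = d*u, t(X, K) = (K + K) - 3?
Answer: -18760/9 ≈ -2084.4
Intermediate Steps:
t(X, K) = -3 + 2*K (t(X, K) = 2*K - 3 = -3 + 2*K)
x = -132/5 (x = ((3 + 5*6)*(-4))/5 = ((3 + 30)*(-4))/5 = (33*(-4))/5 = (⅕)*(-132) = -132/5 ≈ -26.400)
R(U) = 2*U/(-132/5 + U) (R(U) = (U + U)/(U - 132/5) = (2*U)/(-132/5 + U) = 2*U/(-132/5 + U))
(t(11, 10) + R(-6))*(-120) = ((-3 + 2*10) + 10*(-6)/(-132 + 5*(-6)))*(-120) = ((-3 + 20) + 10*(-6)/(-132 - 30))*(-120) = (17 + 10*(-6)/(-162))*(-120) = (17 + 10*(-6)*(-1/162))*(-120) = (17 + 10/27)*(-120) = (469/27)*(-120) = -18760/9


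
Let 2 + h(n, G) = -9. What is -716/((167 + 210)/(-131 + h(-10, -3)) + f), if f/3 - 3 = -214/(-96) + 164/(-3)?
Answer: 813376/171499 ≈ 4.7427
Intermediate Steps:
f = -2373/16 (f = 9 + 3*(-214/(-96) + 164/(-3)) = 9 + 3*(-214*(-1/96) + 164*(-⅓)) = 9 + 3*(107/48 - 164/3) = 9 + 3*(-839/16) = 9 - 2517/16 = -2373/16 ≈ -148.31)
h(n, G) = -11 (h(n, G) = -2 - 9 = -11)
-716/((167 + 210)/(-131 + h(-10, -3)) + f) = -716/((167 + 210)/(-131 - 11) - 2373/16) = -716/(377/(-142) - 2373/16) = -716/(377*(-1/142) - 2373/16) = -716/(-377/142 - 2373/16) = -716/(-171499/1136) = -716*(-1136/171499) = 813376/171499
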